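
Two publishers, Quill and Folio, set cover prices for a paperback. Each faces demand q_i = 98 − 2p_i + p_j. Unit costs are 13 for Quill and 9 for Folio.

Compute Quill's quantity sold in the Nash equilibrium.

55.6

Quill's profit: π = (p_{Quill} − 13)(98 − 2p_{Quill} + p_{Folio}).
∂π/∂p_{Quill} = 124 − 4p_{Quill} + p_{Folio} = 0 ⇒ p_{Quill} = 31 + 0.25p_{Folio}.
Similarly p_{Folio} = 29 + 0.25p_{Quill}.
Substituting the second reaction function into the first: p_{Quill} = 31 + 0.25(29 + 0.25p_{Quill}), which gives 0.9375p_{Quill} = 38.25 ⇒ p_{Quill} = 40.8.
Then p_{Folio} = 29 + 0.25·40.8 = 39.2.
q_{Quill} = 98 − 2·40.8 + 39.2 = 55.6.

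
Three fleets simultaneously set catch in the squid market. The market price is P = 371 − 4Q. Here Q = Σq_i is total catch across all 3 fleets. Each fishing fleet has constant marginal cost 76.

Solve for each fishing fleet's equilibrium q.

A representative fishing fleet's profit is π_i = q_i(371 − 4Q) − 76q_i, with Q = q_i + Σ_{j≠i} q_j.
First-order condition: 295 − 8q_i − 4Σ_{j≠i} q_j = 0.
In a symmetric equilibrium every fishing fleet chooses the same q, so Σ_{j≠i} q_j = 2q. The condition becomes 295 − 16q = 0, giving q = 295/16 = 18.4375.

18.4375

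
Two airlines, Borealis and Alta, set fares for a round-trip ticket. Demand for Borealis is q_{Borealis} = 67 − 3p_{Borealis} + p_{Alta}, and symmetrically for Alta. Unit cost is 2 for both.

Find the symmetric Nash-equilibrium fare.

Borealis's profit: π = (p_{Borealis} − 2)(67 − 3p_{Borealis} + p_{Alta}).
∂π/∂p_{Borealis} = 73 − 6p_{Borealis} + p_{Alta} = 0 ⇒ p_{Borealis} = 73/6 + (1/6)p_{Alta}.
The game is symmetric, so in equilibrium p_{Alta} = p_{Borealis}: the reaction function gives (5/6)p_{Borealis} = 73/6, hence p_{Borealis} = 14.6.

14.6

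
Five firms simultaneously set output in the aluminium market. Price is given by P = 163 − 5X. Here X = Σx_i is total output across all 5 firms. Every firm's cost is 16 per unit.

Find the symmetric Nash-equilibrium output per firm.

4.9

A representative firm's profit is π_i = x_i(163 − 5X) − 16x_i, with X = x_i + Σ_{j≠i} x_j.
First-order condition: 147 − 10x_i − 5Σ_{j≠i} x_j = 0.
With identical firms, set every x_j = x: then 147 − 10x − 20x = 0, i.e. x = 147/30 = 4.9.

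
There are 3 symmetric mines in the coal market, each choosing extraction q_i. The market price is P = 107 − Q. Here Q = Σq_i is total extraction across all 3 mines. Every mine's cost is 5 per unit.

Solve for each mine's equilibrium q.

25.5

A representative mine's profit is π_i = q_i(107 − Q) − 5q_i, with Q = q_i + Σ_{j≠i} q_j.
First-order condition: 102 − 2q_i − Σ_{j≠i} q_j = 0.
Imposing symmetry (q_j = q for all j) turns Σ_{j≠i} q_j into 2q, so 102 = 4q and q = 25.5.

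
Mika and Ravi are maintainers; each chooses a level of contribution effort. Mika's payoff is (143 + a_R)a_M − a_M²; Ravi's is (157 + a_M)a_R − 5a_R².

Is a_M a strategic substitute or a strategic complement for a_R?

strategic complements

Expanding Mika's payoff: 143a_M + a_Ra_M − a_M².
∂π/∂a_M = 143 + a_R − 2a_M = 0, so a_M = 71.5 + 0.5a_R.
The best-response slope da_M/da_R = 0.5 > 0: the reaction function is upward-sloping, so the choices are strategic complements.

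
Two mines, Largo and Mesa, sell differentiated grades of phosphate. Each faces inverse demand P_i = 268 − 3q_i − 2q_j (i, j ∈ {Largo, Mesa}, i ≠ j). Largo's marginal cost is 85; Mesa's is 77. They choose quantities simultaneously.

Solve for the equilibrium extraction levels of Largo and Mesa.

22.375, 24.375

Mine Largo's profit: π = q_{Largo}(268 − 3q_{Largo} − 2q_{Mesa}) − 85q_{Largo}.
∂π/∂q_{Largo} = 183 − 6q_{Largo} − 2q_{Mesa} = 0 ⇒ q_{Largo} = 30.5 − (1/3)q_{Mesa}.
Similarly q_{Mesa} = 191/6 − (1/3)q_{Largo}.
Plugging q_{Mesa} into Largo's best response: q_{Largo} = 30.5 − (1/3)(191/6 − (1/3)q_{Largo}) ⇒ (8/9)q_{Largo} = 179/9, so q_{Largo} = 22.375.
Then q_{Mesa} = 191/6 − (1/3)·22.375 = 24.375.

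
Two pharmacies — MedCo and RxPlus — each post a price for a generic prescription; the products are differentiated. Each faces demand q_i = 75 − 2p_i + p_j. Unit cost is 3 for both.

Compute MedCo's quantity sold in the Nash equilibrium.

MedCo's profit: π = (p_{MedCo} − 3)(75 − 2p_{MedCo} + p_{RxPlus}).
∂π/∂p_{MedCo} = 81 − 4p_{MedCo} + p_{RxPlus} = 0 ⇒ p_{MedCo} = 20.25 + 0.25p_{RxPlus}.
The game is symmetric, so in equilibrium p_{RxPlus} = p_{MedCo}: the reaction function gives 0.75p_{MedCo} = 20.25, hence p_{MedCo} = 27.
q_{MedCo} = 75 − 2·27 + 27 = 48.

48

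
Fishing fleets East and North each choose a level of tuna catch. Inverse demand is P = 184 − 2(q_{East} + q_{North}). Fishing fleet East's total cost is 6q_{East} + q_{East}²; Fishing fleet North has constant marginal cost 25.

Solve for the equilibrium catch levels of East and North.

19.7, 29.9

Fishing fleet East's profit: π = q_{East}(184 − 2(q_{East} + q_{North})) − 6q_{East} − q_{East}².
∂π/∂q_{East} = 178 − 6q_{East} − 2q_{North} = 0, so q_{East} = 89/3 − (1/3)q_{North}.
For North: ∂π/∂q_{North} = 159 − 4q_{North} − 2q_{East} = 0 ⇒ q_{North} = 39.75 − 0.5q_{East}.
Solving the two reaction functions simultaneously: (1 − (−1/3)(−0.5))q_{East} = 89/3 − (1/3)·39.75, so (5/6)q_{East} = 197/12 and q_{East} = 19.7.
Then q_{North} = 39.75 − 0.5·19.7 = 29.9.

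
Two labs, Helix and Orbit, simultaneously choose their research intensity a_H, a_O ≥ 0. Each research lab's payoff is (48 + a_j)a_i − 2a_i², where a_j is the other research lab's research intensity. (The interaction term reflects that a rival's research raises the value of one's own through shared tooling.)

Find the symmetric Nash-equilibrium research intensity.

Helix's payoff is (48 + a_O)a_H − 2a_H².
∂π/∂a_H = 48 + a_O − 4a_H = 0, so a_H = 12 + 0.25a_O.
Setting a_H = a_O in the reaction function: a_H = 12 + 0.25a_H, so a_H = 12 / 0.75 = 16.

16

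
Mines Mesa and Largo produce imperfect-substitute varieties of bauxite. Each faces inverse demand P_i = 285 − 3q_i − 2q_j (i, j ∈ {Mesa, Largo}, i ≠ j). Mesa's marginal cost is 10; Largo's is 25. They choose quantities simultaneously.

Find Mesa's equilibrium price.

115.9375

Mine Mesa's profit: π = q_{Mesa}(285 − 3q_{Mesa} − 2q_{Largo}) − 10q_{Mesa}.
∂π/∂q_{Mesa} = 275 − 6q_{Mesa} − 2q_{Largo} = 0 ⇒ q_{Mesa} = 275/6 − (1/3)q_{Largo}.
Similarly q_{Largo} = 130/3 − (1/3)q_{Mesa}.
Substituting the second reaction function into the first: q_{Mesa} = 275/6 − (1/3)(130/3 − (1/3)q_{Mesa}), which gives (8/9)q_{Mesa} = 565/18 ⇒ q_{Mesa} = 35.3125.
Then q_{Largo} = 130/3 − (1/3)·35.3125 = 31.5625.
P_{Mesa} = 285 − 3·35.3125 − 2·31.5625 = 115.9375.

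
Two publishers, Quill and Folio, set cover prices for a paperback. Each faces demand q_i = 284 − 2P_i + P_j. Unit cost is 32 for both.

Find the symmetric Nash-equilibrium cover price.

Quill's profit: π = (P_{Quill} − 32)(284 − 2P_{Quill} + P_{Folio}).
∂π/∂P_{Quill} = 348 − 4P_{Quill} + P_{Folio} = 0 ⇒ P_{Quill} = 87 + 0.25P_{Folio}.
By symmetry P_{Folio} = P_{Quill}; substituting into the reaction function, 0.75P_{Quill} = 87 and P_{Quill} = 116.

116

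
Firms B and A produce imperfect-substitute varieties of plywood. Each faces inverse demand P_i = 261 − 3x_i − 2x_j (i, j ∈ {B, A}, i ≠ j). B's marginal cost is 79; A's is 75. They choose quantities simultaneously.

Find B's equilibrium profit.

1518.75

Firm B's profit: π = x_B(261 − 3x_B − 2x_A) − 79x_B.
∂π/∂x_B = 182 − 6x_B − 2x_A = 0 ⇒ x_B = 91/3 − (1/3)x_A.
Similarly x_A = 31 − (1/3)x_B.
Plugging x_A into B's best response: x_B = 91/3 − (1/3)(31 − (1/3)x_B) ⇒ (8/9)x_B = 20, so x_B = 22.5.
Then x_A = 31 − (1/3)·22.5 = 23.5.
P_B = 261 − 3·22.5 − 2·23.5 = 146.5.
Profit = (146.5 − 79)·22.5 = 1518.75.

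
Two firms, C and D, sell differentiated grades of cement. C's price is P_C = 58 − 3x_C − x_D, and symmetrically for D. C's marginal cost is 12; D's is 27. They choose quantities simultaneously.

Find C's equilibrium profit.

147

Firm C's profit: π = x_C(58 − 3x_C − x_D) − 12x_C.
∂π/∂x_C = 46 − 6x_C − x_D = 0 ⇒ x_C = 23/3 − (1/6)x_D.
Similarly x_D = 31/6 − (1/6)x_C.
Substituting the second reaction function into the first: x_C = 23/3 − (1/6)(31/6 − (1/6)x_C), which gives (35/36)x_C = 245/36 ⇒ x_C = 7.
Then x_D = 31/6 − (1/6)·7 = 4.
P_C = 58 − 3·7 − 4 = 33.
Profit = (33 − 12)·7 = 147.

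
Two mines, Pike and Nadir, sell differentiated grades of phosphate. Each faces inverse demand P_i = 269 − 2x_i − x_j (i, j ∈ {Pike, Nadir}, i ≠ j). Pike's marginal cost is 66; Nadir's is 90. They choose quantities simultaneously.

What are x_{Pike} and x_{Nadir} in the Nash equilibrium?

Mine Pike's profit: π = x_{Pike}(269 − 2x_{Pike} − x_{Nadir}) − 66x_{Pike}.
∂π/∂x_{Pike} = 203 − 4x_{Pike} − x_{Nadir} = 0 ⇒ x_{Pike} = 50.75 − 0.25x_{Nadir}.
Similarly x_{Nadir} = 44.75 − 0.25x_{Pike}.
Solving the two reaction functions simultaneously: (1 − (−0.25)(−0.25))x_{Pike} = 50.75 − 0.25·44.75, so 0.9375x_{Pike} = 39.5625 and x_{Pike} = 42.2.
Then x_{Nadir} = 44.75 − 0.25·42.2 = 34.2.

42.2, 34.2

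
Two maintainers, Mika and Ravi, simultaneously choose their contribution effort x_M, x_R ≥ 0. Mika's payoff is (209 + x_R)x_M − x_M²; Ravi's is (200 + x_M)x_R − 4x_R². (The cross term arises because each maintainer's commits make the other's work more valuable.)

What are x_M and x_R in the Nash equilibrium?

Expanding Mika's payoff: 209x_M + x_Rx_M − x_M².
∂π/∂x_M = 209 + x_R − 2x_M = 0, so x_M = 104.5 + 0.5x_R.
Likewise for Ravi: x_R = 25 + 0.125x_M.
Substituting the second reaction function into the first: x_M = 104.5 + 0.5(25 + 0.125x_M), which gives 0.9375x_M = 117 ⇒ x_M = 124.8.
Then x_R = 25 + 0.125·124.8 = 40.6.

124.8, 40.6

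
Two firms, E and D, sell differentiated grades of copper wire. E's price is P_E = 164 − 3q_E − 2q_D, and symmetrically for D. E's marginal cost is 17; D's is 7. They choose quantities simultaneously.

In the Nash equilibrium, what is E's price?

Firm E's profit: π = q_E(164 − 3q_E − 2q_D) − 17q_E.
∂π/∂q_E = 147 − 6q_E − 2q_D = 0 ⇒ q_E = 24.5 − (1/3)q_D.
Similarly q_D = 157/6 − (1/3)q_E.
Substituting the second reaction function into the first: q_E = 24.5 − (1/3)(157/6 − (1/3)q_E), which gives (8/9)q_E = 142/9 ⇒ q_E = 17.75.
Then q_D = 157/6 − (1/3)·17.75 = 20.25.
P_E = 164 − 3·17.75 − 2·20.25 = 70.25.

70.25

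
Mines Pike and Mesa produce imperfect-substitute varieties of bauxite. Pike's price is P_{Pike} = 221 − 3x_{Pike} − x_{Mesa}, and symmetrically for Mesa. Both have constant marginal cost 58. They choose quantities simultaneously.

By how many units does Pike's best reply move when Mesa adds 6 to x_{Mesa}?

Mine Pike's profit: π = x_{Pike}(221 − 3x_{Pike} − x_{Mesa}) − 58x_{Pike}.
∂π/∂x_{Pike} = 163 − 6x_{Pike} − x_{Mesa} = 0 ⇒ x_{Pike} = 163/6 − (1/6)x_{Mesa}.
The reaction-function slope is −1/6, so a 6-unit rise in x_{Mesa} moves x_{Pike} by −1/6 × 6 = −1. Pike's best response falls — the actions are strategic substitutes.

-1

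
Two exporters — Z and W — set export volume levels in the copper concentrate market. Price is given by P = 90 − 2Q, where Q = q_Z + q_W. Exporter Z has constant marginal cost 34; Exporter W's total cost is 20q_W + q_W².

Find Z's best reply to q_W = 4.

12

Exporter Z's profit: π = q_Z(90 − 2(q_Z + q_W)) − 34q_Z.
∂π/∂q_Z = 56 − 4q_Z − 2q_W = 0, so q_Z = 14 − 0.5q_W.
At q_W = 4: q_Z = 14 − 0.5·4 = 12.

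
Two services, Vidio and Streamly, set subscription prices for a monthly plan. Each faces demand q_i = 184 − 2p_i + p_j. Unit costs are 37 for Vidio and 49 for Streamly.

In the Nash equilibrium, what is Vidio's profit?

Vidio's profit: π = (p_{Vidio} − 37)(184 − 2p_{Vidio} + p_{Streamly}).
∂π/∂p_{Vidio} = 258 − 4p_{Vidio} + p_{Streamly} = 0 ⇒ p_{Vidio} = 64.5 + 0.25p_{Streamly}.
Similarly p_{Streamly} = 70.5 + 0.25p_{Vidio}.
Solving the two reaction functions simultaneously: (1 − (0.25)(0.25))p_{Vidio} = 64.5 + 0.25·70.5, so 0.9375p_{Vidio} = 82.125 and p_{Vidio} = 87.6.
Then p_{Streamly} = 70.5 + 0.25·87.6 = 92.4.
q_{Vidio} = 184 − 2·87.6 + 92.4 = 101.2.
Profit = (87.6 − 37)·101.2 = 5120.72.

5120.72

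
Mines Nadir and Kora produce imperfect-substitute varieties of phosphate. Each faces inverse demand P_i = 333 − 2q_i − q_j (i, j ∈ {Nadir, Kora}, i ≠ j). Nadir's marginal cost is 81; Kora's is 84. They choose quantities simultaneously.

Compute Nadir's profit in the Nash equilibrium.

5120.72

Mine Nadir's profit: π = q_{Nadir}(333 − 2q_{Nadir} − q_{Kora}) − 81q_{Nadir}.
∂π/∂q_{Nadir} = 252 − 4q_{Nadir} − q_{Kora} = 0 ⇒ q_{Nadir} = 63 − 0.25q_{Kora}.
Similarly q_{Kora} = 62.25 − 0.25q_{Nadir}.
Substituting the second reaction function into the first: q_{Nadir} = 63 − 0.25(62.25 − 0.25q_{Nadir}), which gives 0.9375q_{Nadir} = 47.4375 ⇒ q_{Nadir} = 50.6.
Then q_{Kora} = 62.25 − 0.25·50.6 = 49.6.
P_{Nadir} = 333 − 2·50.6 − 49.6 = 182.2.
Profit = (182.2 − 81)·50.6 = 5120.72.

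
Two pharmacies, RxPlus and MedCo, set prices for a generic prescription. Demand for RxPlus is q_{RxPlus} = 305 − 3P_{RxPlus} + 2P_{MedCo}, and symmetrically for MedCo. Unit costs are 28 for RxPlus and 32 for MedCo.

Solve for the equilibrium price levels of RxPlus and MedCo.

98, 99.5

RxPlus's profit: π = (P_{RxPlus} − 28)(305 − 3P_{RxPlus} + 2P_{MedCo}).
∂π/∂P_{RxPlus} = 389 − 6P_{RxPlus} + 2P_{MedCo} = 0 ⇒ P_{RxPlus} = 389/6 + (1/3)P_{MedCo}.
Similarly P_{MedCo} = 401/6 + (1/3)P_{RxPlus}.
Plugging P_{MedCo} into RxPlus's best response: P_{RxPlus} = 389/6 + (1/3)(401/6 + (1/3)P_{RxPlus}) ⇒ (8/9)P_{RxPlus} = 784/9, so P_{RxPlus} = 98.
Then P_{MedCo} = 401/6 + (1/3)·98 = 99.5.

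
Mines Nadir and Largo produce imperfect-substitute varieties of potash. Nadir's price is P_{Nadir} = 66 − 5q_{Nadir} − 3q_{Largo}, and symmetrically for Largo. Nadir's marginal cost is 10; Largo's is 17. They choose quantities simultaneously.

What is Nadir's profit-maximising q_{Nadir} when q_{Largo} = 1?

5.3

Mine Nadir's profit: π = q_{Nadir}(66 − 5q_{Nadir} − 3q_{Largo}) − 10q_{Nadir}.
∂π/∂q_{Nadir} = 56 − 10q_{Nadir} − 3q_{Largo} = 0 ⇒ q_{Nadir} = 5.6 − 0.3q_{Largo}.
At q_{Largo} = 1: q_{Nadir} = 5.6 − 0.3·1 = 5.3.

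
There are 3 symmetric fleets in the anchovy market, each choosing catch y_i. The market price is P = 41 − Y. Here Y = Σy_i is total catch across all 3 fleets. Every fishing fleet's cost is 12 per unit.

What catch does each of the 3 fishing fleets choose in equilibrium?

7.25

A representative fishing fleet's profit is π_i = y_i(41 − Y) − 12y_i, with Y = y_i + Σ_{j≠i} y_j.
First-order condition: 29 − 2y_i − Σ_{j≠i} y_j = 0.
In a symmetric equilibrium every fishing fleet chooses the same y, so Σ_{j≠i} y_j = 2y. The condition becomes 29 − 4y = 0, giving y = 29/4 = 7.25.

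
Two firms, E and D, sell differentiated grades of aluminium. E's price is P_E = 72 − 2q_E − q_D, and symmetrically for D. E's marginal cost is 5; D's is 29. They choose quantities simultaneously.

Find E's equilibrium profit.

450

Firm E's profit: π = q_E(72 − 2q_E − q_D) − 5q_E.
∂π/∂q_E = 67 − 4q_E − q_D = 0 ⇒ q_E = 16.75 − 0.25q_D.
Similarly q_D = 10.75 − 0.25q_E.
Solving the two reaction functions simultaneously: (1 − (−0.25)(−0.25))q_E = 16.75 − 0.25·10.75, so 0.9375q_E = 14.0625 and q_E = 15.
Then q_D = 10.75 − 0.25·15 = 7.
P_E = 72 − 2·15 − 7 = 35.
Profit = (35 − 5)·15 = 450.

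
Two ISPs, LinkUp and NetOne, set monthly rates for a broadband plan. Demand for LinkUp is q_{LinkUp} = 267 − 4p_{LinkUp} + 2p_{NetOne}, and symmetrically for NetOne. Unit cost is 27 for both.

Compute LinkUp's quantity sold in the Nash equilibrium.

LinkUp's profit: π = (p_{LinkUp} − 27)(267 − 4p_{LinkUp} + 2p_{NetOne}).
∂π/∂p_{LinkUp} = 375 − 8p_{LinkUp} + 2p_{NetOne} = 0 ⇒ p_{LinkUp} = 46.875 + 0.25p_{NetOne}.
The game is symmetric, so in equilibrium p_{NetOne} = p_{LinkUp}: the reaction function gives 0.75p_{LinkUp} = 46.875, hence p_{LinkUp} = 62.5.
q_{LinkUp} = 267 − 4·62.5 + 2·62.5 = 142.

142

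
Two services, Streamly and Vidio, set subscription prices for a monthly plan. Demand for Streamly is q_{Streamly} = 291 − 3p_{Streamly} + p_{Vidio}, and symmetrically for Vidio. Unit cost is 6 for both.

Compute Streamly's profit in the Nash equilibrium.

Streamly's profit: π = (p_{Streamly} − 6)(291 − 3p_{Streamly} + p_{Vidio}).
∂π/∂p_{Streamly} = 309 − 6p_{Streamly} + p_{Vidio} = 0 ⇒ p_{Streamly} = 51.5 + (1/6)p_{Vidio}.
The game is symmetric, so in equilibrium p_{Vidio} = p_{Streamly}: the reaction function gives (5/6)p_{Streamly} = 51.5, hence p_{Streamly} = 61.8.
q_{Streamly} = 291 − 3·61.8 + 61.8 = 167.4.
Profit = (61.8 − 6)·167.4 = 9340.92.

9340.92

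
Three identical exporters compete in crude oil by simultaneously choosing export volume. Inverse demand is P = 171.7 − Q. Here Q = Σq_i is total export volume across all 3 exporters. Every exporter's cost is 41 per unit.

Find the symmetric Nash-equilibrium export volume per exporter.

32.675

A representative exporter's profit is π_i = q_i(171.7 − Q) − 41q_i, with Q = q_i + Σ_{j≠i} q_j.
First-order condition: 130.7 − 2q_i − Σ_{j≠i} q_j = 0.
With identical exporters, set every q_j = q: then 130.7 − 2q − 2q = 0, i.e. q = 130.7/4 = 32.675.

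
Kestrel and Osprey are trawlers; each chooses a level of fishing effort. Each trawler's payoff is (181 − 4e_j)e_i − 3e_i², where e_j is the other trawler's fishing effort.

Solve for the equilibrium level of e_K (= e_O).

18.1

Kestrel's payoff is (181 − 4e_O)e_K − 3e_K².
∂π/∂e_K = 181 − 4e_O − 6e_K = 0, so e_K = 181/6 − (2/3)e_O.
By symmetry e_O = e_K; substituting into the reaction function, (5/3)e_K = 181/6 and e_K = 18.1.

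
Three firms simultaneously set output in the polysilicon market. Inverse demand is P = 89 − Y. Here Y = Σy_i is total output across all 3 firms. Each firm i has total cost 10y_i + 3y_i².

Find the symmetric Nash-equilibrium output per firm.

A representative firm's profit is π_i = y_i(89 − Y) − 10y_i − 3y_i², with Y = y_i + Σ_{j≠i} y_j.
First-order condition: 79 − 8y_i − Σ_{j≠i} y_j = 0.
With identical firms, set every y_j = y: then 79 − 8y − 2y = 0, i.e. y = 79/10 = 7.9.

7.9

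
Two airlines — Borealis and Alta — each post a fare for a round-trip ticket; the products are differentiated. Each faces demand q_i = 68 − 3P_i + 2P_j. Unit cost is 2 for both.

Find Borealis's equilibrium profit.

816.75

Borealis's profit: π = (P_{Borealis} − 2)(68 − 3P_{Borealis} + 2P_{Alta}).
∂π/∂P_{Borealis} = 74 − 6P_{Borealis} + 2P_{Alta} = 0 ⇒ P_{Borealis} = 37/3 + (1/3)P_{Alta}.
By symmetry P_{Alta} = P_{Borealis}; substituting into the reaction function, (2/3)P_{Borealis} = 37/3 and P_{Borealis} = 18.5.
q_{Borealis} = 68 − 3·18.5 + 2·18.5 = 49.5.
Profit = (18.5 − 2)·49.5 = 816.75.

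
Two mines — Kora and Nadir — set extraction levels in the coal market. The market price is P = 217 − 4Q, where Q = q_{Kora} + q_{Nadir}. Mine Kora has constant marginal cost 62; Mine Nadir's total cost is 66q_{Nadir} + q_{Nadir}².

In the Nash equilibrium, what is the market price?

121.125

Mine Kora's profit: π = q_{Kora}(217 − 4(q_{Kora} + q_{Nadir})) − 62q_{Kora}.
∂π/∂q_{Kora} = 155 − 8q_{Kora} − 4q_{Nadir} = 0, so q_{Kora} = 19.375 − 0.5q_{Nadir}.
For Nadir: ∂π/∂q_{Nadir} = 151 − 10q_{Nadir} − 4q_{Kora} = 0 ⇒ q_{Nadir} = 15.1 − 0.4q_{Kora}.
Plugging q_{Nadir} into Kora's best response: q_{Kora} = 19.375 − 0.5(15.1 − 0.4q_{Kora}) ⇒ 0.8q_{Kora} = 11.825, so q_{Kora} = 473/32.
Then q_{Nadir} = 15.1 − 0.4·(473/32) = 9.1875.
Equilibrium price: P = 217 − 4·(767/32) = 121.125.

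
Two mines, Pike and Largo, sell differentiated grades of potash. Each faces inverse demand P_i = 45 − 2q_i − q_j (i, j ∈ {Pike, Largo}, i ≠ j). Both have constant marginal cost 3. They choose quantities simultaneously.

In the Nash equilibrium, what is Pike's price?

19.8

Mine Pike's profit: π = q_{Pike}(45 − 2q_{Pike} − q_{Largo}) − 3q_{Pike}.
∂π/∂q_{Pike} = 42 − 4q_{Pike} − q_{Largo} = 0 ⇒ q_{Pike} = 10.5 − 0.25q_{Largo}.
The game is symmetric, so in equilibrium q_{Largo} = q_{Pike}: the reaction function gives 1.25q_{Pike} = 10.5, hence q_{Pike} = 8.4.
P_{Pike} = 45 − 2·8.4 − 8.4 = 19.8.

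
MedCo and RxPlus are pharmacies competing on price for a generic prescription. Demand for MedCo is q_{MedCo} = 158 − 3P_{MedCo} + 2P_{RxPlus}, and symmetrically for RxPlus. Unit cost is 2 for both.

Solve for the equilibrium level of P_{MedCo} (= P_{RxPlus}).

MedCo's profit: π = (P_{MedCo} − 2)(158 − 3P_{MedCo} + 2P_{RxPlus}).
∂π/∂P_{MedCo} = 164 − 6P_{MedCo} + 2P_{RxPlus} = 0 ⇒ P_{MedCo} = 82/3 + (1/3)P_{RxPlus}.
Setting P_{MedCo} = P_{RxPlus} in the reaction function: P_{MedCo} = 82/3 + (1/3)P_{MedCo}, so P_{MedCo} = (82/3) / (2/3) = 41.

41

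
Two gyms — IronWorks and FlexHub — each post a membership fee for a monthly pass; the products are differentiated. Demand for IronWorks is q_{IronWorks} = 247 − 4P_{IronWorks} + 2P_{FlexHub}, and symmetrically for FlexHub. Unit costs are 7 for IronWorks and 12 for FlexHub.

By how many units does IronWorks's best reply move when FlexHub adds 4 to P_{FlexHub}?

IronWorks's profit: π = (P_{IronWorks} − 7)(247 − 4P_{IronWorks} + 2P_{FlexHub}).
∂π/∂P_{IronWorks} = 275 − 8P_{IronWorks} + 2P_{FlexHub} = 0 ⇒ P_{IronWorks} = 34.375 + 0.25P_{FlexHub}.
The reaction-function slope is 0.25, so a 4-unit rise in P_{FlexHub} moves P_{IronWorks} by 0.25 × 4 = 1. IronWorks's best response rises — the actions are strategic complements.

1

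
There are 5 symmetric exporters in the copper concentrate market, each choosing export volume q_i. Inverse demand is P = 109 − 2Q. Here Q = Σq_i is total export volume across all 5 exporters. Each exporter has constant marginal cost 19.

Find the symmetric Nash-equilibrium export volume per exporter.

7.5

A representative exporter's profit is π_i = q_i(109 − 2Q) − 19q_i, with Q = q_i + Σ_{j≠i} q_j.
First-order condition: 90 − 4q_i − 2Σ_{j≠i} q_j = 0.
In a symmetric equilibrium every exporter chooses the same q, so Σ_{j≠i} q_j = 4q. The condition becomes 90 − 12q = 0, giving q = 90/12 = 7.5.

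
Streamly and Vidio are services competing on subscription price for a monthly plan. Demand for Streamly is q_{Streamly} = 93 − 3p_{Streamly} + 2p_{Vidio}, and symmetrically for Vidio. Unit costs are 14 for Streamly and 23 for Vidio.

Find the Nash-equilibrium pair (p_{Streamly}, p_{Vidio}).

Streamly's profit: π = (p_{Streamly} − 14)(93 − 3p_{Streamly} + 2p_{Vidio}).
∂π/∂p_{Streamly} = 135 − 6p_{Streamly} + 2p_{Vidio} = 0 ⇒ p_{Streamly} = 22.5 + (1/3)p_{Vidio}.
Similarly p_{Vidio} = 27 + (1/3)p_{Streamly}.
Solving the two reaction functions simultaneously: (1 − (1/3)(1/3))p_{Streamly} = 22.5 + (1/3)·27, so (8/9)p_{Streamly} = 31.5 and p_{Streamly} = 35.4375.
Then p_{Vidio} = 27 + (1/3)·35.4375 = 38.8125.

35.4375, 38.8125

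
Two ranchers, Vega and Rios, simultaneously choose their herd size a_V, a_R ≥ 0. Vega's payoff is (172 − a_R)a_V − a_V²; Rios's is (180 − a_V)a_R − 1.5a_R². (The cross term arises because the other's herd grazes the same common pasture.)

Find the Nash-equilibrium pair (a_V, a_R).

Expanding Vega's payoff: 172a_V − a_Ra_V − a_V².
∂π/∂a_V = 172 − a_R − 2a_V = 0, so a_V = 86 − 0.5a_R.
Likewise for Rios: a_R = 60 − (1/3)a_V.
Solving the two reaction functions simultaneously: (1 − (−0.5)(−1/3))a_V = 86 − 0.5·60, so (5/6)a_V = 56 and a_V = 67.2.
Then a_R = 60 − (1/3)·67.2 = 37.6.

67.2, 37.6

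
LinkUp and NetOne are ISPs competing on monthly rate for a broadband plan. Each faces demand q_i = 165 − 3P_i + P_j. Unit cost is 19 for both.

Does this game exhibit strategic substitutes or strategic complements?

LinkUp's profit: π = (P_{LinkUp} − 19)(165 − 3P_{LinkUp} + P_{NetOne}).
∂π/∂P_{LinkUp} = 222 − 6P_{LinkUp} + P_{NetOne} = 0 ⇒ P_{LinkUp} = 37 + (1/6)P_{NetOne}.
The best-response slope dP_{LinkUp}/dP_{NetOne} = 1/6 > 0: the reaction function is upward-sloping, so the choices are strategic complements.

strategic complements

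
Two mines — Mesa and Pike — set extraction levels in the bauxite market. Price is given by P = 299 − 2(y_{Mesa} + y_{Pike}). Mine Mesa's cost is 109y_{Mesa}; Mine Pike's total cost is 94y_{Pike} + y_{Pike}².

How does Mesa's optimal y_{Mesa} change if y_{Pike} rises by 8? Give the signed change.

Mine Mesa's profit: π = y_{Mesa}(299 − 2(y_{Mesa} + y_{Pike})) − 109y_{Mesa}.
∂π/∂y_{Mesa} = 190 − 4y_{Mesa} − 2y_{Pike} = 0, so y_{Mesa} = 47.5 − 0.5y_{Pike}.
The reaction-function slope is −0.5, so an 8-unit rise in y_{Pike} moves y_{Mesa} by −0.5 × 8 = −4. Mesa's best response falls — the actions are strategic substitutes.

-4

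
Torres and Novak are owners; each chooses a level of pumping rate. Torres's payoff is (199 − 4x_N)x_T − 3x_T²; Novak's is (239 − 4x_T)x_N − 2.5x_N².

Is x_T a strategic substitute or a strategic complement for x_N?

strategic substitutes

Expanding Torres's payoff: 199x_T − 4x_Nx_T − 3x_T².
∂π/∂x_T = 199 − 4x_N − 6x_T = 0, so x_T = 199/6 − (2/3)x_N.
The best-response slope dx_T/dx_N = −2/3 < 0: the reaction function is downward-sloping, so the choices are strategic substitutes.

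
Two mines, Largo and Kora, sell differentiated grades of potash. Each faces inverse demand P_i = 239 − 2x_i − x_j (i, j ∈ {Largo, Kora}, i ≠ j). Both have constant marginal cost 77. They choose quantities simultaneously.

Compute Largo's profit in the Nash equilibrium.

Mine Largo's profit: π = x_{Largo}(239 − 2x_{Largo} − x_{Kora}) − 77x_{Largo}.
∂π/∂x_{Largo} = 162 − 4x_{Largo} − x_{Kora} = 0 ⇒ x_{Largo} = 40.5 − 0.25x_{Kora}.
Setting x_{Largo} = x_{Kora} in the reaction function: x_{Largo} = 40.5 − 0.25x_{Largo}, so x_{Largo} = 40.5 / 1.25 = 32.4.
P_{Largo} = 239 − 2·32.4 − 32.4 = 141.8.
Profit = (141.8 − 77)·32.4 = 2099.52.

2099.52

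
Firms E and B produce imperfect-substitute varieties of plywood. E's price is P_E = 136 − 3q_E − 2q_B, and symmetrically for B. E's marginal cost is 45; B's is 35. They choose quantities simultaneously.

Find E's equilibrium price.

Firm E's profit: π = q_E(136 − 3q_E − 2q_B) − 45q_E.
∂π/∂q_E = 91 − 6q_E − 2q_B = 0 ⇒ q_E = 91/6 − (1/3)q_B.
Similarly q_B = 101/6 − (1/3)q_E.
Solving the two reaction functions simultaneously: (1 − (−1/3)(−1/3))q_E = 91/6 − (1/3)·(101/6), so (8/9)q_E = 86/9 and q_E = 10.75.
Then q_B = 101/6 − (1/3)·10.75 = 13.25.
P_E = 136 − 3·10.75 − 2·13.25 = 77.25.

77.25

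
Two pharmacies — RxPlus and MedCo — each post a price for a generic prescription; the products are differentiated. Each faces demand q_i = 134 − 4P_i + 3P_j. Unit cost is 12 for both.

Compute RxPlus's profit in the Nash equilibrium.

2381.44

RxPlus's profit: π = (P_{RxPlus} − 12)(134 − 4P_{RxPlus} + 3P_{MedCo}).
∂π/∂P_{RxPlus} = 182 − 8P_{RxPlus} + 3P_{MedCo} = 0 ⇒ P_{RxPlus} = 22.75 + 0.375P_{MedCo}.
Setting P_{RxPlus} = P_{MedCo} in the reaction function: P_{RxPlus} = 22.75 + 0.375P_{RxPlus}, so P_{RxPlus} = 22.75 / 0.625 = 36.4.
q_{RxPlus} = 134 − 4·36.4 + 3·36.4 = 97.6.
Profit = (36.4 − 12)·97.6 = 2381.44.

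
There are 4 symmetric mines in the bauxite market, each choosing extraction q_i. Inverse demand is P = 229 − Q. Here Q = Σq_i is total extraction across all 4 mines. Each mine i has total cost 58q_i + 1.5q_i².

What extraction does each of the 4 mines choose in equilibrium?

A representative mine's profit is π_i = q_i(229 − Q) − 58q_i − 1.5q_i², with Q = q_i + Σ_{j≠i} q_j.
First-order condition: 171 − 5q_i − Σ_{j≠i} q_j = 0.
With identical mines, set every q_j = q: then 171 − 5q − 3q = 0, i.e. q = 171/8 = 21.375.

21.375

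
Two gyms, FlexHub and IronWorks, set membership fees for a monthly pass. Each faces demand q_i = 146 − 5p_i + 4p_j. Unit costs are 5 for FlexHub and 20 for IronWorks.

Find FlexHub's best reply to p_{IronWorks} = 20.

FlexHub's profit: π = (p_{FlexHub} − 5)(146 − 5p_{FlexHub} + 4p_{IronWorks}).
∂π/∂p_{FlexHub} = 171 − 10p_{FlexHub} + 4p_{IronWorks} = 0 ⇒ p_{FlexHub} = 17.1 + 0.4p_{IronWorks}.
At p_{IronWorks} = 20: p_{FlexHub} = 17.1 + 0.4·20 = 25.1.

25.1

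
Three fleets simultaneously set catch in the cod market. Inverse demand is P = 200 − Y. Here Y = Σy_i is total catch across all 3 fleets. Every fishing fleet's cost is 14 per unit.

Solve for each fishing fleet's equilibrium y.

46.5

A representative fishing fleet's profit is π_i = y_i(200 − Y) − 14y_i, with Y = y_i + Σ_{j≠i} y_j.
First-order condition: 186 − 2y_i − Σ_{j≠i} y_j = 0.
With identical fishing fleets, set every y_j = y: then 186 − 2y − 2y = 0, i.e. y = 186/4 = 46.5.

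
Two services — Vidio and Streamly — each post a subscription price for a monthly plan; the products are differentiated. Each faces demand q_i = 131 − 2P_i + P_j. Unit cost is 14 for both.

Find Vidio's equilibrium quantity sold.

Vidio's profit: π = (P_{Vidio} − 14)(131 − 2P_{Vidio} + P_{Streamly}).
∂π/∂P_{Vidio} = 159 − 4P_{Vidio} + P_{Streamly} = 0 ⇒ P_{Vidio} = 39.75 + 0.25P_{Streamly}.
Setting P_{Vidio} = P_{Streamly} in the reaction function: P_{Vidio} = 39.75 + 0.25P_{Vidio}, so P_{Vidio} = 39.75 / 0.75 = 53.
q_{Vidio} = 131 − 2·53 + 53 = 78.

78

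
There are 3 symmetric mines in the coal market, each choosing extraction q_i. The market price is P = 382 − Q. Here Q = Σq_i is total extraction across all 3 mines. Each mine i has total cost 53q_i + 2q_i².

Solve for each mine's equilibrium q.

41.125

A representative mine's profit is π_i = q_i(382 − Q) − 53q_i − 2q_i², with Q = q_i + Σ_{j≠i} q_j.
First-order condition: 329 − 6q_i − Σ_{j≠i} q_j = 0.
Imposing symmetry (q_j = q for all j) turns Σ_{j≠i} q_j into 2q, so 329 = 8q and q = 41.125.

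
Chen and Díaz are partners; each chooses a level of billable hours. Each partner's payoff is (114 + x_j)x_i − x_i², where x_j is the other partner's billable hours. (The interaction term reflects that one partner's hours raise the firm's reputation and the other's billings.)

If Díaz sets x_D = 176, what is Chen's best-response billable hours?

Chen's payoff is (114 + x_D)x_C − x_C².
∂π/∂x_C = 114 + x_D − 2x_C = 0, so x_C = 57 + 0.5x_D.
At x_D = 176: x_C = 57 + 0.5·176 = 145.

145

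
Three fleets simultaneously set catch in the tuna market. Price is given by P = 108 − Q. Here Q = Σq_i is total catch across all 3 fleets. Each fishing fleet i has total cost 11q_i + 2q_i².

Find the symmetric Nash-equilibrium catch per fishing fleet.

12.125

A representative fishing fleet's profit is π_i = q_i(108 − Q) − 11q_i − 2q_i², with Q = q_i + Σ_{j≠i} q_j.
First-order condition: 97 − 6q_i − Σ_{j≠i} q_j = 0.
In a symmetric equilibrium every fishing fleet chooses the same q, so Σ_{j≠i} q_j = 2q. The condition becomes 97 − 8q = 0, giving q = 97/8 = 12.125.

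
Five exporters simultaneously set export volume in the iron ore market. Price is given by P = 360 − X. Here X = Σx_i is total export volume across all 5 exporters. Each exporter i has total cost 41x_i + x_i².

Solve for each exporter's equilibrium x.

A representative exporter's profit is π_i = x_i(360 − X) − 41x_i − x_i², with X = x_i + Σ_{j≠i} x_j.
First-order condition: 319 − 4x_i − Σ_{j≠i} x_j = 0.
In a symmetric equilibrium every exporter chooses the same x, so Σ_{j≠i} x_j = 4x. The condition becomes 319 − 8x = 0, giving x = 319/8 = 39.875.

39.875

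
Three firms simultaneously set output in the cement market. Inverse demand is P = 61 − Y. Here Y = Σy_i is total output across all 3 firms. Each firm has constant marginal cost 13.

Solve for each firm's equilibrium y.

12

A representative firm's profit is π_i = y_i(61 − Y) − 13y_i, with Y = y_i + Σ_{j≠i} y_j.
First-order condition: 48 − 2y_i − Σ_{j≠i} y_j = 0.
Imposing symmetry (y_j = y for all j) turns Σ_{j≠i} y_j into 2y, so 48 = 4y and y = 12.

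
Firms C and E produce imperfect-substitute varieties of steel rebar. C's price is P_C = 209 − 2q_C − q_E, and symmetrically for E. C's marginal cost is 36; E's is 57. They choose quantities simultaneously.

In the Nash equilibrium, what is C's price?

Firm C's profit: π = q_C(209 − 2q_C − q_E) − 36q_C.
∂π/∂q_C = 173 − 4q_C − q_E = 0 ⇒ q_C = 43.25 − 0.25q_E.
Similarly q_E = 38 − 0.25q_C.
Plugging q_E into C's best response: q_C = 43.25 − 0.25(38 − 0.25q_C) ⇒ 0.9375q_C = 33.75, so q_C = 36.
Then q_E = 38 − 0.25·36 = 29.
P_C = 209 − 2·36 − 29 = 108.

108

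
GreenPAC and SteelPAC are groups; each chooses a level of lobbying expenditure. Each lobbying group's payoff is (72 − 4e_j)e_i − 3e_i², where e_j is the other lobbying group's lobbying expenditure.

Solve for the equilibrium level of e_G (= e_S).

7.2

GreenPAC's payoff is (72 − 4e_S)e_G − 3e_G².
∂π/∂e_G = 72 − 4e_S − 6e_G = 0, so e_G = 12 − (2/3)e_S.
Setting e_G = e_S in the reaction function: e_G = 12 − (2/3)e_G, so e_G = 12 / (5/3) = 7.2.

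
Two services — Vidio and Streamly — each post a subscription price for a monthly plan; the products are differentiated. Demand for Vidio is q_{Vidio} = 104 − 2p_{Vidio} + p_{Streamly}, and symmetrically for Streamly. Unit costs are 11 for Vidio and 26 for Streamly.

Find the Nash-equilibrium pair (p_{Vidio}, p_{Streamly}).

Vidio's profit: π = (p_{Vidio} − 11)(104 − 2p_{Vidio} + p_{Streamly}).
∂π/∂p_{Vidio} = 126 − 4p_{Vidio} + p_{Streamly} = 0 ⇒ p_{Vidio} = 31.5 + 0.25p_{Streamly}.
Similarly p_{Streamly} = 39 + 0.25p_{Vidio}.
Plugging p_{Streamly} into Vidio's best response: p_{Vidio} = 31.5 + 0.25(39 + 0.25p_{Vidio}) ⇒ 0.9375p_{Vidio} = 41.25, so p_{Vidio} = 44.
Then p_{Streamly} = 39 + 0.25·44 = 50.

44, 50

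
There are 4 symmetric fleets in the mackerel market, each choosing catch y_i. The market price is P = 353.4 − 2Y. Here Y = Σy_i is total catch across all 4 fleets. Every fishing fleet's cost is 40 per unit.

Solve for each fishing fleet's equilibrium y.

A representative fishing fleet's profit is π_i = y_i(353.4 − 2Y) − 40y_i, with Y = y_i + Σ_{j≠i} y_j.
First-order condition: 313.4 − 4y_i − 2Σ_{j≠i} y_j = 0.
Imposing symmetry (y_j = y for all j) turns Σ_{j≠i} y_j into 3y, so 313.4 = 10y and y = 31.34.

31.34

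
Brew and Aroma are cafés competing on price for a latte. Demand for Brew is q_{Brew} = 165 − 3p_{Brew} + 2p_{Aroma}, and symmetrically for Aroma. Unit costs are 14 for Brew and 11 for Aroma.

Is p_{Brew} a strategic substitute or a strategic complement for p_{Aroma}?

strategic complements

Brew's profit: π = (p_{Brew} − 14)(165 − 3p_{Brew} + 2p_{Aroma}).
∂π/∂p_{Brew} = 207 − 6p_{Brew} + 2p_{Aroma} = 0 ⇒ p_{Brew} = 34.5 + (1/3)p_{Aroma}.
The best-response slope dp_{Brew}/dp_{Aroma} = 1/3 > 0: the reaction function is upward-sloping, so the choices are strategic complements.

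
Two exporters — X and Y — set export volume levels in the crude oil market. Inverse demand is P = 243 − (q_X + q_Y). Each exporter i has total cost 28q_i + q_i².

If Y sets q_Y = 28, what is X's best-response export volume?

Exporter X's profit: π = q_X(243 − (q_X + q_Y)) − 28q_X − q_X².
∂π/∂q_X = 215 − 4q_X − q_Y = 0, so q_X = 53.75 − 0.25q_Y.
At q_Y = 28: q_X = 53.75 − 0.25·28 = 46.75.

46.75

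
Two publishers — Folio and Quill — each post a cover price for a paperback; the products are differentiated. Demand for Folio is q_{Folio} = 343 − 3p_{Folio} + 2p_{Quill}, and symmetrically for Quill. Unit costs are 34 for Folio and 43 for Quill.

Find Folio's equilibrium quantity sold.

Folio's profit: π = (p_{Folio} − 34)(343 − 3p_{Folio} + 2p_{Quill}).
∂π/∂p_{Folio} = 445 − 6p_{Folio} + 2p_{Quill} = 0 ⇒ p_{Folio} = 445/6 + (1/3)p_{Quill}.
Similarly p_{Quill} = 236/3 + (1/3)p_{Folio}.
Solving the two reaction functions simultaneously: (1 − (1/3)(1/3))p_{Folio} = 445/6 + (1/3)·(236/3), so (8/9)p_{Folio} = 1807/18 and p_{Folio} = 112.9375.
Then p_{Quill} = 236/3 + (1/3)·112.9375 = 116.3125.
q_{Folio} = 343 − 3·112.9375 + 2·116.3125 = 236.8125.

236.8125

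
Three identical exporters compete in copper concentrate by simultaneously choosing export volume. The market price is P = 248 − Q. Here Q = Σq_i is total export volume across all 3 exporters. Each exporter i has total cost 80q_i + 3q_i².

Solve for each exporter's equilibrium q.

16.8

A representative exporter's profit is π_i = q_i(248 − Q) − 80q_i − 3q_i², with Q = q_i + Σ_{j≠i} q_j.
First-order condition: 168 − 8q_i − Σ_{j≠i} q_j = 0.
With identical exporters, set every q_j = q: then 168 − 8q − 2q = 0, i.e. q = 168/10 = 16.8.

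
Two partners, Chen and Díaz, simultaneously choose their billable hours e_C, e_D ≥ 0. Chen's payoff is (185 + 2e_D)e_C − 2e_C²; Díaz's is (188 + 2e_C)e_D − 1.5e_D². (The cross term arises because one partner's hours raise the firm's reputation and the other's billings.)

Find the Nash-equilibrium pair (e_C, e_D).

116.375, 140.25

Expanding Chen's payoff: 185e_C + 2e_De_C − 2e_C².
∂π/∂e_C = 185 + 2e_D − 4e_C = 0, so e_C = 46.25 + 0.5e_D.
Likewise for Díaz: e_D = 188/3 + (2/3)e_C.
Substituting the second reaction function into the first: e_C = 46.25 + 0.5(188/3 + (2/3)e_C), which gives (2/3)e_C = 931/12 ⇒ e_C = 116.375.
Then e_D = 188/3 + (2/3)·116.375 = 140.25.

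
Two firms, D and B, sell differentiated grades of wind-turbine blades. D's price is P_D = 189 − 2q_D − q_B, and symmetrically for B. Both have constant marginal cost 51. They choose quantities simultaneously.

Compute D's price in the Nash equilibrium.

Firm D's profit: π = q_D(189 − 2q_D − q_B) − 51q_D.
∂π/∂q_D = 138 − 4q_D − q_B = 0 ⇒ q_D = 34.5 − 0.25q_B.
Setting q_D = q_B in the reaction function: q_D = 34.5 − 0.25q_D, so q_D = 34.5 / 1.25 = 27.6.
P_D = 189 − 2·27.6 − 27.6 = 106.2.

106.2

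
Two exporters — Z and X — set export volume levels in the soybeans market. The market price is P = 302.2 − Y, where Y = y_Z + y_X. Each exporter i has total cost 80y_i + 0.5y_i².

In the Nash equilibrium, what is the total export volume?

111.1

Exporter Z's profit: π = y_Z(302.2 − (y_Z + y_X)) − 80y_Z − 0.5y_Z².
∂π/∂y_Z = 222.2 − 3y_Z − y_X = 0, so y_Z = 1111/15 − (1/3)y_X.
The game is symmetric, so in equilibrium y_X = y_Z: the reaction function gives (4/3)y_Z = 1111/15, hence y_Z = 55.55.
Total export volume: 55.55 + 55.55 = 111.1.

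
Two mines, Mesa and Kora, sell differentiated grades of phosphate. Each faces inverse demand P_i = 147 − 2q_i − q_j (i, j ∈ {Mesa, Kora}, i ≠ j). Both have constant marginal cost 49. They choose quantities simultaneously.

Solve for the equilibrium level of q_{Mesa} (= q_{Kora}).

Mine Mesa's profit: π = q_{Mesa}(147 − 2q_{Mesa} − q_{Kora}) − 49q_{Mesa}.
∂π/∂q_{Mesa} = 98 − 4q_{Mesa} − q_{Kora} = 0 ⇒ q_{Mesa} = 24.5 − 0.25q_{Kora}.
By symmetry q_{Kora} = q_{Mesa}; substituting into the reaction function, 1.25q_{Mesa} = 24.5 and q_{Mesa} = 19.6.

19.6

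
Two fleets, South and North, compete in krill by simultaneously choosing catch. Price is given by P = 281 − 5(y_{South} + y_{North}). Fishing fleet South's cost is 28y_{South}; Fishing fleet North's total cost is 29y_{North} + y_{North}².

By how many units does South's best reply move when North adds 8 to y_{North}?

Fishing fleet South's profit: π = y_{South}(281 − 5(y_{South} + y_{North})) − 28y_{South}.
∂π/∂y_{South} = 253 − 10y_{South} − 5y_{North} = 0, so y_{South} = 25.3 − 0.5y_{North}.
The reaction-function slope is −0.5, so an 8-unit rise in y_{North} moves y_{South} by −0.5 × 8 = −4. South's best response falls — the actions are strategic substitutes.

-4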